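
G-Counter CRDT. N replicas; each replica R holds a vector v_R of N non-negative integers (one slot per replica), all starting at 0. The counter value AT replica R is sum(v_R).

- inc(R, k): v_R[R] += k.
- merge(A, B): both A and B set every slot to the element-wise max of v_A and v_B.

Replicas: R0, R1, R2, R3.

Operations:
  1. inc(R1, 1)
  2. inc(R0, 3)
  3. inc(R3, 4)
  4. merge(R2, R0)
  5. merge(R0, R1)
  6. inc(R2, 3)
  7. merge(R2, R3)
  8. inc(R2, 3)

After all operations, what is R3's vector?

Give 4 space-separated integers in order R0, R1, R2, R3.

Op 1: inc R1 by 1 -> R1=(0,1,0,0) value=1
Op 2: inc R0 by 3 -> R0=(3,0,0,0) value=3
Op 3: inc R3 by 4 -> R3=(0,0,0,4) value=4
Op 4: merge R2<->R0 -> R2=(3,0,0,0) R0=(3,0,0,0)
Op 5: merge R0<->R1 -> R0=(3,1,0,0) R1=(3,1,0,0)
Op 6: inc R2 by 3 -> R2=(3,0,3,0) value=6
Op 7: merge R2<->R3 -> R2=(3,0,3,4) R3=(3,0,3,4)
Op 8: inc R2 by 3 -> R2=(3,0,6,4) value=13

Answer: 3 0 3 4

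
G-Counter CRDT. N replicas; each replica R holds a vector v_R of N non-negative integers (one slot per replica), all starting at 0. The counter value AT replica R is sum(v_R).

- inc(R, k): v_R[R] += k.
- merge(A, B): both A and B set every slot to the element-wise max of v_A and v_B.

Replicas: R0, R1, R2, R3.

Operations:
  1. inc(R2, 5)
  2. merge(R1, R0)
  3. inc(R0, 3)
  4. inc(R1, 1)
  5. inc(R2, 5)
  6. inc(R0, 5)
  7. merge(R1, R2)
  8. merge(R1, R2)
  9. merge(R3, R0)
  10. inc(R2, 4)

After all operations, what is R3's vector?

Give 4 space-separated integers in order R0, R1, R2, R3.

Answer: 8 0 0 0

Derivation:
Op 1: inc R2 by 5 -> R2=(0,0,5,0) value=5
Op 2: merge R1<->R0 -> R1=(0,0,0,0) R0=(0,0,0,0)
Op 3: inc R0 by 3 -> R0=(3,0,0,0) value=3
Op 4: inc R1 by 1 -> R1=(0,1,0,0) value=1
Op 5: inc R2 by 5 -> R2=(0,0,10,0) value=10
Op 6: inc R0 by 5 -> R0=(8,0,0,0) value=8
Op 7: merge R1<->R2 -> R1=(0,1,10,0) R2=(0,1,10,0)
Op 8: merge R1<->R2 -> R1=(0,1,10,0) R2=(0,1,10,0)
Op 9: merge R3<->R0 -> R3=(8,0,0,0) R0=(8,0,0,0)
Op 10: inc R2 by 4 -> R2=(0,1,14,0) value=15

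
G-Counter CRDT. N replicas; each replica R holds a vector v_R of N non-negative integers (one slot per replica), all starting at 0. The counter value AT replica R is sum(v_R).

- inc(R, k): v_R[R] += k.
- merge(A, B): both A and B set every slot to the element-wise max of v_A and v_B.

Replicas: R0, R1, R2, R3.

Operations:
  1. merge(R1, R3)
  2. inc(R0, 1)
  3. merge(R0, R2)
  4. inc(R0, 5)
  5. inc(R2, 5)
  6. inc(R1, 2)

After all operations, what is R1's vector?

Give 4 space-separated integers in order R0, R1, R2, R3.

Op 1: merge R1<->R3 -> R1=(0,0,0,0) R3=(0,0,0,0)
Op 2: inc R0 by 1 -> R0=(1,0,0,0) value=1
Op 3: merge R0<->R2 -> R0=(1,0,0,0) R2=(1,0,0,0)
Op 4: inc R0 by 5 -> R0=(6,0,0,0) value=6
Op 5: inc R2 by 5 -> R2=(1,0,5,0) value=6
Op 6: inc R1 by 2 -> R1=(0,2,0,0) value=2

Answer: 0 2 0 0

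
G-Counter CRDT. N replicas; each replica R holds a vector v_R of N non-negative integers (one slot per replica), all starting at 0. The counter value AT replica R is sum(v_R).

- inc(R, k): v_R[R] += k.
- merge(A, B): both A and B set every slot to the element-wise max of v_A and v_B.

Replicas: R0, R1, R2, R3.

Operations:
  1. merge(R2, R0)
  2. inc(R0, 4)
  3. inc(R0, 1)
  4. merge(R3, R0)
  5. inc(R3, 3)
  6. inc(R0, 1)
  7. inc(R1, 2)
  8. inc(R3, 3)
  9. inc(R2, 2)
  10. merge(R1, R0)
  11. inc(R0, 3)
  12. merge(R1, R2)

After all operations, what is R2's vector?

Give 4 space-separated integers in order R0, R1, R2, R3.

Answer: 6 2 2 0

Derivation:
Op 1: merge R2<->R0 -> R2=(0,0,0,0) R0=(0,0,0,0)
Op 2: inc R0 by 4 -> R0=(4,0,0,0) value=4
Op 3: inc R0 by 1 -> R0=(5,0,0,0) value=5
Op 4: merge R3<->R0 -> R3=(5,0,0,0) R0=(5,0,0,0)
Op 5: inc R3 by 3 -> R3=(5,0,0,3) value=8
Op 6: inc R0 by 1 -> R0=(6,0,0,0) value=6
Op 7: inc R1 by 2 -> R1=(0,2,0,0) value=2
Op 8: inc R3 by 3 -> R3=(5,0,0,6) value=11
Op 9: inc R2 by 2 -> R2=(0,0,2,0) value=2
Op 10: merge R1<->R0 -> R1=(6,2,0,0) R0=(6,2,0,0)
Op 11: inc R0 by 3 -> R0=(9,2,0,0) value=11
Op 12: merge R1<->R2 -> R1=(6,2,2,0) R2=(6,2,2,0)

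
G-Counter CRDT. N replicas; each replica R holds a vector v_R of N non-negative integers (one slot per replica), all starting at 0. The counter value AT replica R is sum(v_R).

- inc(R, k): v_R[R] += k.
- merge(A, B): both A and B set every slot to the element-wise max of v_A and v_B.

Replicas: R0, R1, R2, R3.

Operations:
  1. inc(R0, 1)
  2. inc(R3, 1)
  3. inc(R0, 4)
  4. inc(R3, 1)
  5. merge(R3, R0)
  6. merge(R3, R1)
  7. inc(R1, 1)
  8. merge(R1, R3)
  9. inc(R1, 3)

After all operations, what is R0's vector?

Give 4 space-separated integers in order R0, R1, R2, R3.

Op 1: inc R0 by 1 -> R0=(1,0,0,0) value=1
Op 2: inc R3 by 1 -> R3=(0,0,0,1) value=1
Op 3: inc R0 by 4 -> R0=(5,0,0,0) value=5
Op 4: inc R3 by 1 -> R3=(0,0,0,2) value=2
Op 5: merge R3<->R0 -> R3=(5,0,0,2) R0=(5,0,0,2)
Op 6: merge R3<->R1 -> R3=(5,0,0,2) R1=(5,0,0,2)
Op 7: inc R1 by 1 -> R1=(5,1,0,2) value=8
Op 8: merge R1<->R3 -> R1=(5,1,0,2) R3=(5,1,0,2)
Op 9: inc R1 by 3 -> R1=(5,4,0,2) value=11

Answer: 5 0 0 2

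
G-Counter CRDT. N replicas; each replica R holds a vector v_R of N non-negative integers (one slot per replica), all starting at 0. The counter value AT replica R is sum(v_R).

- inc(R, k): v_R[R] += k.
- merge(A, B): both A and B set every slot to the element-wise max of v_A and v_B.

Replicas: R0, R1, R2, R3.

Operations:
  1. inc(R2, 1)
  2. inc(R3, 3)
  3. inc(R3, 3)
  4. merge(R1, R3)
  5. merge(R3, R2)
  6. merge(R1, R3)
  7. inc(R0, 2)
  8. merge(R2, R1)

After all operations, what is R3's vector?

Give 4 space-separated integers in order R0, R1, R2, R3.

Op 1: inc R2 by 1 -> R2=(0,0,1,0) value=1
Op 2: inc R3 by 3 -> R3=(0,0,0,3) value=3
Op 3: inc R3 by 3 -> R3=(0,0,0,6) value=6
Op 4: merge R1<->R3 -> R1=(0,0,0,6) R3=(0,0,0,6)
Op 5: merge R3<->R2 -> R3=(0,0,1,6) R2=(0,0,1,6)
Op 6: merge R1<->R3 -> R1=(0,0,1,6) R3=(0,0,1,6)
Op 7: inc R0 by 2 -> R0=(2,0,0,0) value=2
Op 8: merge R2<->R1 -> R2=(0,0,1,6) R1=(0,0,1,6)

Answer: 0 0 1 6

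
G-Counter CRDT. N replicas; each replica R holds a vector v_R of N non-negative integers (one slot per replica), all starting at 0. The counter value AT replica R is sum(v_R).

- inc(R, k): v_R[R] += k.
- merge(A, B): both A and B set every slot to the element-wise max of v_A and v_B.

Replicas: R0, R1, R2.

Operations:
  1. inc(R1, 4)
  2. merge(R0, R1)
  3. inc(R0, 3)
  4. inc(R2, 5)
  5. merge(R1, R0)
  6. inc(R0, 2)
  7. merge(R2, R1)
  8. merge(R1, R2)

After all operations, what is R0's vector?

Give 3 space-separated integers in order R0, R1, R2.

Op 1: inc R1 by 4 -> R1=(0,4,0) value=4
Op 2: merge R0<->R1 -> R0=(0,4,0) R1=(0,4,0)
Op 3: inc R0 by 3 -> R0=(3,4,0) value=7
Op 4: inc R2 by 5 -> R2=(0,0,5) value=5
Op 5: merge R1<->R0 -> R1=(3,4,0) R0=(3,4,0)
Op 6: inc R0 by 2 -> R0=(5,4,0) value=9
Op 7: merge R2<->R1 -> R2=(3,4,5) R1=(3,4,5)
Op 8: merge R1<->R2 -> R1=(3,4,5) R2=(3,4,5)

Answer: 5 4 0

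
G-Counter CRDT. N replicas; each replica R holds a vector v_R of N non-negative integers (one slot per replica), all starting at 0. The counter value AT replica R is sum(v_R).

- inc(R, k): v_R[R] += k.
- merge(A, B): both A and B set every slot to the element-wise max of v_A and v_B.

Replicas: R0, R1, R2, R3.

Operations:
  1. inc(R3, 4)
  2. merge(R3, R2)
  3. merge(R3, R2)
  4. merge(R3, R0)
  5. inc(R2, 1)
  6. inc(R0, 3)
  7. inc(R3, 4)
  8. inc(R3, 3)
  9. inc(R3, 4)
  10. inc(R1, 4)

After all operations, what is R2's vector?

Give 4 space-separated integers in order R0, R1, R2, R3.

Answer: 0 0 1 4

Derivation:
Op 1: inc R3 by 4 -> R3=(0,0,0,4) value=4
Op 2: merge R3<->R2 -> R3=(0,0,0,4) R2=(0,0,0,4)
Op 3: merge R3<->R2 -> R3=(0,0,0,4) R2=(0,0,0,4)
Op 4: merge R3<->R0 -> R3=(0,0,0,4) R0=(0,0,0,4)
Op 5: inc R2 by 1 -> R2=(0,0,1,4) value=5
Op 6: inc R0 by 3 -> R0=(3,0,0,4) value=7
Op 7: inc R3 by 4 -> R3=(0,0,0,8) value=8
Op 8: inc R3 by 3 -> R3=(0,0,0,11) value=11
Op 9: inc R3 by 4 -> R3=(0,0,0,15) value=15
Op 10: inc R1 by 4 -> R1=(0,4,0,0) value=4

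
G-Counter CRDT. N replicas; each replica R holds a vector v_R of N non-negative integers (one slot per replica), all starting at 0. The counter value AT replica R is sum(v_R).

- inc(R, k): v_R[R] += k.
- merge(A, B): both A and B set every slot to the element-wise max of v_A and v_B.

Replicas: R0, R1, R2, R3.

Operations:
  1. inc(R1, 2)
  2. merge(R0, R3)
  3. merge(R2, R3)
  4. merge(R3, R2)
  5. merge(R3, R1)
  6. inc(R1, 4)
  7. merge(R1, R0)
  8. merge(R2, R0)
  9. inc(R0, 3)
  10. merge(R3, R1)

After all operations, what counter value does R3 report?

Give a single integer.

Op 1: inc R1 by 2 -> R1=(0,2,0,0) value=2
Op 2: merge R0<->R3 -> R0=(0,0,0,0) R3=(0,0,0,0)
Op 3: merge R2<->R3 -> R2=(0,0,0,0) R3=(0,0,0,0)
Op 4: merge R3<->R2 -> R3=(0,0,0,0) R2=(0,0,0,0)
Op 5: merge R3<->R1 -> R3=(0,2,0,0) R1=(0,2,0,0)
Op 6: inc R1 by 4 -> R1=(0,6,0,0) value=6
Op 7: merge R1<->R0 -> R1=(0,6,0,0) R0=(0,6,0,0)
Op 8: merge R2<->R0 -> R2=(0,6,0,0) R0=(0,6,0,0)
Op 9: inc R0 by 3 -> R0=(3,6,0,0) value=9
Op 10: merge R3<->R1 -> R3=(0,6,0,0) R1=(0,6,0,0)

Answer: 6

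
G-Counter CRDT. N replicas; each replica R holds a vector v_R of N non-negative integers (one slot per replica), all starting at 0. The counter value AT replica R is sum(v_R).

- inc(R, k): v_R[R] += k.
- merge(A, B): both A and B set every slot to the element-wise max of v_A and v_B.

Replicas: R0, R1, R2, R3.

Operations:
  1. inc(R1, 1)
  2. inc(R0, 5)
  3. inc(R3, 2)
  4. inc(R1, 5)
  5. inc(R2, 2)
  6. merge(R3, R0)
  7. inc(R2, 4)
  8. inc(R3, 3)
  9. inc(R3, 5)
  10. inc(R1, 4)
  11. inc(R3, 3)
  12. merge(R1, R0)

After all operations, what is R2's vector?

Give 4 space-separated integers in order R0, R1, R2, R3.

Op 1: inc R1 by 1 -> R1=(0,1,0,0) value=1
Op 2: inc R0 by 5 -> R0=(5,0,0,0) value=5
Op 3: inc R3 by 2 -> R3=(0,0,0,2) value=2
Op 4: inc R1 by 5 -> R1=(0,6,0,0) value=6
Op 5: inc R2 by 2 -> R2=(0,0,2,0) value=2
Op 6: merge R3<->R0 -> R3=(5,0,0,2) R0=(5,0,0,2)
Op 7: inc R2 by 4 -> R2=(0,0,6,0) value=6
Op 8: inc R3 by 3 -> R3=(5,0,0,5) value=10
Op 9: inc R3 by 5 -> R3=(5,0,0,10) value=15
Op 10: inc R1 by 4 -> R1=(0,10,0,0) value=10
Op 11: inc R3 by 3 -> R3=(5,0,0,13) value=18
Op 12: merge R1<->R0 -> R1=(5,10,0,2) R0=(5,10,0,2)

Answer: 0 0 6 0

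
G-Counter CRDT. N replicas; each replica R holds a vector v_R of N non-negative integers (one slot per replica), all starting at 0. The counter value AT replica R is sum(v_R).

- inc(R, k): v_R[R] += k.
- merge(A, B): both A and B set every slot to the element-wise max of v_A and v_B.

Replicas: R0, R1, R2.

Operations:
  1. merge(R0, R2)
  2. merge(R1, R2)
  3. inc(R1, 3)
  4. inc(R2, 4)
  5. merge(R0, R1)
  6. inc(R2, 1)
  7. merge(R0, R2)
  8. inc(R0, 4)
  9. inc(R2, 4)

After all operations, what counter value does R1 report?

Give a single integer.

Answer: 3

Derivation:
Op 1: merge R0<->R2 -> R0=(0,0,0) R2=(0,0,0)
Op 2: merge R1<->R2 -> R1=(0,0,0) R2=(0,0,0)
Op 3: inc R1 by 3 -> R1=(0,3,0) value=3
Op 4: inc R2 by 4 -> R2=(0,0,4) value=4
Op 5: merge R0<->R1 -> R0=(0,3,0) R1=(0,3,0)
Op 6: inc R2 by 1 -> R2=(0,0,5) value=5
Op 7: merge R0<->R2 -> R0=(0,3,5) R2=(0,3,5)
Op 8: inc R0 by 4 -> R0=(4,3,5) value=12
Op 9: inc R2 by 4 -> R2=(0,3,9) value=12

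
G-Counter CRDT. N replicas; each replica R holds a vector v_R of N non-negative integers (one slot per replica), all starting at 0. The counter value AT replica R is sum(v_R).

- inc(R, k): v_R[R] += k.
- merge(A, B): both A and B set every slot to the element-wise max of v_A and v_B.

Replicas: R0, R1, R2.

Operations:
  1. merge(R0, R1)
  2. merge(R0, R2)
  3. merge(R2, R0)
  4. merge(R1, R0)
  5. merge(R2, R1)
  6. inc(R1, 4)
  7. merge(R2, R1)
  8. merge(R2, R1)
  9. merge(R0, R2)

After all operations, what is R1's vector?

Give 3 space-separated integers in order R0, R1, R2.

Answer: 0 4 0

Derivation:
Op 1: merge R0<->R1 -> R0=(0,0,0) R1=(0,0,0)
Op 2: merge R0<->R2 -> R0=(0,0,0) R2=(0,0,0)
Op 3: merge R2<->R0 -> R2=(0,0,0) R0=(0,0,0)
Op 4: merge R1<->R0 -> R1=(0,0,0) R0=(0,0,0)
Op 5: merge R2<->R1 -> R2=(0,0,0) R1=(0,0,0)
Op 6: inc R1 by 4 -> R1=(0,4,0) value=4
Op 7: merge R2<->R1 -> R2=(0,4,0) R1=(0,4,0)
Op 8: merge R2<->R1 -> R2=(0,4,0) R1=(0,4,0)
Op 9: merge R0<->R2 -> R0=(0,4,0) R2=(0,4,0)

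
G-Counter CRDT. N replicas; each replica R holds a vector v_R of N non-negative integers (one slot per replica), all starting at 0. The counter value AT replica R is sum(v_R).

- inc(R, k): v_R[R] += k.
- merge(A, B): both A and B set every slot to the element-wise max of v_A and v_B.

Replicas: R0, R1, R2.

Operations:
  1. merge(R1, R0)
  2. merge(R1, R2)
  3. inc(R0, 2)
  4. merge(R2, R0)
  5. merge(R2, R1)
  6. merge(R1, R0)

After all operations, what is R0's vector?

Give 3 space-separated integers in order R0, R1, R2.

Answer: 2 0 0

Derivation:
Op 1: merge R1<->R0 -> R1=(0,0,0) R0=(0,0,0)
Op 2: merge R1<->R2 -> R1=(0,0,0) R2=(0,0,0)
Op 3: inc R0 by 2 -> R0=(2,0,0) value=2
Op 4: merge R2<->R0 -> R2=(2,0,0) R0=(2,0,0)
Op 5: merge R2<->R1 -> R2=(2,0,0) R1=(2,0,0)
Op 6: merge R1<->R0 -> R1=(2,0,0) R0=(2,0,0)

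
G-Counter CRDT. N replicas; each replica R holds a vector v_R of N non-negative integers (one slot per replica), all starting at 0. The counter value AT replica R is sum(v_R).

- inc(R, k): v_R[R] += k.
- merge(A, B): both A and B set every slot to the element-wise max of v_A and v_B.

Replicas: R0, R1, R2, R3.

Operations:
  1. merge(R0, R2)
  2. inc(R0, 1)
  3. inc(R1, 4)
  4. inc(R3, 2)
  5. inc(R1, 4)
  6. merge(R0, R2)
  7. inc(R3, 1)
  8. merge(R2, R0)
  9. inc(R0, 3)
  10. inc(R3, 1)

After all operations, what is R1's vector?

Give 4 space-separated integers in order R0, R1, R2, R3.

Answer: 0 8 0 0

Derivation:
Op 1: merge R0<->R2 -> R0=(0,0,0,0) R2=(0,0,0,0)
Op 2: inc R0 by 1 -> R0=(1,0,0,0) value=1
Op 3: inc R1 by 4 -> R1=(0,4,0,0) value=4
Op 4: inc R3 by 2 -> R3=(0,0,0,2) value=2
Op 5: inc R1 by 4 -> R1=(0,8,0,0) value=8
Op 6: merge R0<->R2 -> R0=(1,0,0,0) R2=(1,0,0,0)
Op 7: inc R3 by 1 -> R3=(0,0,0,3) value=3
Op 8: merge R2<->R0 -> R2=(1,0,0,0) R0=(1,0,0,0)
Op 9: inc R0 by 3 -> R0=(4,0,0,0) value=4
Op 10: inc R3 by 1 -> R3=(0,0,0,4) value=4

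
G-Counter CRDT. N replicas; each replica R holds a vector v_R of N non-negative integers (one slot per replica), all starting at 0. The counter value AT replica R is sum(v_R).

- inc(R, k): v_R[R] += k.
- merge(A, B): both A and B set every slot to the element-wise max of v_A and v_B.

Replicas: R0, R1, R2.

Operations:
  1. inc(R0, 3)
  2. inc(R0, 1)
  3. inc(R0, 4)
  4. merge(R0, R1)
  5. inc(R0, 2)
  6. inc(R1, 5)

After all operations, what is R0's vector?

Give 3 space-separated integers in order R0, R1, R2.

Op 1: inc R0 by 3 -> R0=(3,0,0) value=3
Op 2: inc R0 by 1 -> R0=(4,0,0) value=4
Op 3: inc R0 by 4 -> R0=(8,0,0) value=8
Op 4: merge R0<->R1 -> R0=(8,0,0) R1=(8,0,0)
Op 5: inc R0 by 2 -> R0=(10,0,0) value=10
Op 6: inc R1 by 5 -> R1=(8,5,0) value=13

Answer: 10 0 0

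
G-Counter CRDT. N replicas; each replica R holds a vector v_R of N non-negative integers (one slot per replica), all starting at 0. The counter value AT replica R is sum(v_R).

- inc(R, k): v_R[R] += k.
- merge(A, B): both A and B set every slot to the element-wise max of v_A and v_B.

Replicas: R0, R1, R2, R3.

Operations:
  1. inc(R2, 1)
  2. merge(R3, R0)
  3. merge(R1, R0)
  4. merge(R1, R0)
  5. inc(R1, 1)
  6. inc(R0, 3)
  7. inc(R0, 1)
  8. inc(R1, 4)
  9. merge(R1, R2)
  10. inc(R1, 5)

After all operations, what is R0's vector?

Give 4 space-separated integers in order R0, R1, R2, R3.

Op 1: inc R2 by 1 -> R2=(0,0,1,0) value=1
Op 2: merge R3<->R0 -> R3=(0,0,0,0) R0=(0,0,0,0)
Op 3: merge R1<->R0 -> R1=(0,0,0,0) R0=(0,0,0,0)
Op 4: merge R1<->R0 -> R1=(0,0,0,0) R0=(0,0,0,0)
Op 5: inc R1 by 1 -> R1=(0,1,0,0) value=1
Op 6: inc R0 by 3 -> R0=(3,0,0,0) value=3
Op 7: inc R0 by 1 -> R0=(4,0,0,0) value=4
Op 8: inc R1 by 4 -> R1=(0,5,0,0) value=5
Op 9: merge R1<->R2 -> R1=(0,5,1,0) R2=(0,5,1,0)
Op 10: inc R1 by 5 -> R1=(0,10,1,0) value=11

Answer: 4 0 0 0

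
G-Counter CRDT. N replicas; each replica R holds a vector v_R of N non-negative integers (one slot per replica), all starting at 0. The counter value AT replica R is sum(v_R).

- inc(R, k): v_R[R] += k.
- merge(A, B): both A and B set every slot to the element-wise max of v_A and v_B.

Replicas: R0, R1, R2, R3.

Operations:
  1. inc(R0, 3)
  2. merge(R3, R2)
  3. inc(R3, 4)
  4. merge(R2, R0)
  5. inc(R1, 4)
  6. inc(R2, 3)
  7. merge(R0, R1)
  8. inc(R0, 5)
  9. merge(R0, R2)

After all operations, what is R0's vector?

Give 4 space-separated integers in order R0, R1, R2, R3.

Op 1: inc R0 by 3 -> R0=(3,0,0,0) value=3
Op 2: merge R3<->R2 -> R3=(0,0,0,0) R2=(0,0,0,0)
Op 3: inc R3 by 4 -> R3=(0,0,0,4) value=4
Op 4: merge R2<->R0 -> R2=(3,0,0,0) R0=(3,0,0,0)
Op 5: inc R1 by 4 -> R1=(0,4,0,0) value=4
Op 6: inc R2 by 3 -> R2=(3,0,3,0) value=6
Op 7: merge R0<->R1 -> R0=(3,4,0,0) R1=(3,4,0,0)
Op 8: inc R0 by 5 -> R0=(8,4,0,0) value=12
Op 9: merge R0<->R2 -> R0=(8,4,3,0) R2=(8,4,3,0)

Answer: 8 4 3 0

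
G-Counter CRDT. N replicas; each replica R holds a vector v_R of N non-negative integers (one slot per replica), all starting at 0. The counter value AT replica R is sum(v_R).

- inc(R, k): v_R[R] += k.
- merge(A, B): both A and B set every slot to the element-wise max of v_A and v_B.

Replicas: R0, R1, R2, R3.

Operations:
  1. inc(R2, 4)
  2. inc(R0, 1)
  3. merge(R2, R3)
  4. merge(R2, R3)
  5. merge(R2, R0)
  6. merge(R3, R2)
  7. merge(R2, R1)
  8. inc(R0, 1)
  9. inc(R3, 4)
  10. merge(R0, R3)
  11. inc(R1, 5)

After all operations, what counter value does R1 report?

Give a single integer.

Op 1: inc R2 by 4 -> R2=(0,0,4,0) value=4
Op 2: inc R0 by 1 -> R0=(1,0,0,0) value=1
Op 3: merge R2<->R3 -> R2=(0,0,4,0) R3=(0,0,4,0)
Op 4: merge R2<->R3 -> R2=(0,0,4,0) R3=(0,0,4,0)
Op 5: merge R2<->R0 -> R2=(1,0,4,0) R0=(1,0,4,0)
Op 6: merge R3<->R2 -> R3=(1,0,4,0) R2=(1,0,4,0)
Op 7: merge R2<->R1 -> R2=(1,0,4,0) R1=(1,0,4,0)
Op 8: inc R0 by 1 -> R0=(2,0,4,0) value=6
Op 9: inc R3 by 4 -> R3=(1,0,4,4) value=9
Op 10: merge R0<->R3 -> R0=(2,0,4,4) R3=(2,0,4,4)
Op 11: inc R1 by 5 -> R1=(1,5,4,0) value=10

Answer: 10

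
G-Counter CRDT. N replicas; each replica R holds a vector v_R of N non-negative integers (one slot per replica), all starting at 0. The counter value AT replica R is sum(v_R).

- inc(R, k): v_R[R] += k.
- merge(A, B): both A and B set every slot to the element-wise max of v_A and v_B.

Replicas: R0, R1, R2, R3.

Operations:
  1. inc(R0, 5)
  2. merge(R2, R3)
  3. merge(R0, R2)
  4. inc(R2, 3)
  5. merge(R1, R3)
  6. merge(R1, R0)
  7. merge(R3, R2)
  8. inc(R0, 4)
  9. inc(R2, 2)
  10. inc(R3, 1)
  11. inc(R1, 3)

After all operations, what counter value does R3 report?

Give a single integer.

Answer: 9

Derivation:
Op 1: inc R0 by 5 -> R0=(5,0,0,0) value=5
Op 2: merge R2<->R3 -> R2=(0,0,0,0) R3=(0,0,0,0)
Op 3: merge R0<->R2 -> R0=(5,0,0,0) R2=(5,0,0,0)
Op 4: inc R2 by 3 -> R2=(5,0,3,0) value=8
Op 5: merge R1<->R3 -> R1=(0,0,0,0) R3=(0,0,0,0)
Op 6: merge R1<->R0 -> R1=(5,0,0,0) R0=(5,0,0,0)
Op 7: merge R3<->R2 -> R3=(5,0,3,0) R2=(5,0,3,0)
Op 8: inc R0 by 4 -> R0=(9,0,0,0) value=9
Op 9: inc R2 by 2 -> R2=(5,0,5,0) value=10
Op 10: inc R3 by 1 -> R3=(5,0,3,1) value=9
Op 11: inc R1 by 3 -> R1=(5,3,0,0) value=8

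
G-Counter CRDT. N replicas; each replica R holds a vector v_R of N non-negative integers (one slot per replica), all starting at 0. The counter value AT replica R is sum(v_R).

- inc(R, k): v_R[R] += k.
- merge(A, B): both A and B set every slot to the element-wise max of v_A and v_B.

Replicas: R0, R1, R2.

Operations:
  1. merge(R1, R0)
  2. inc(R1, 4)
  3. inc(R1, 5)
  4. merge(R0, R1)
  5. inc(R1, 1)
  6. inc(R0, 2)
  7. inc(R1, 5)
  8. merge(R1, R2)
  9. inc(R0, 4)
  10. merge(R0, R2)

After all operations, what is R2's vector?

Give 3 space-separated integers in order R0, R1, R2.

Answer: 6 15 0

Derivation:
Op 1: merge R1<->R0 -> R1=(0,0,0) R0=(0,0,0)
Op 2: inc R1 by 4 -> R1=(0,4,0) value=4
Op 3: inc R1 by 5 -> R1=(0,9,0) value=9
Op 4: merge R0<->R1 -> R0=(0,9,0) R1=(0,9,0)
Op 5: inc R1 by 1 -> R1=(0,10,0) value=10
Op 6: inc R0 by 2 -> R0=(2,9,0) value=11
Op 7: inc R1 by 5 -> R1=(0,15,0) value=15
Op 8: merge R1<->R2 -> R1=(0,15,0) R2=(0,15,0)
Op 9: inc R0 by 4 -> R0=(6,9,0) value=15
Op 10: merge R0<->R2 -> R0=(6,15,0) R2=(6,15,0)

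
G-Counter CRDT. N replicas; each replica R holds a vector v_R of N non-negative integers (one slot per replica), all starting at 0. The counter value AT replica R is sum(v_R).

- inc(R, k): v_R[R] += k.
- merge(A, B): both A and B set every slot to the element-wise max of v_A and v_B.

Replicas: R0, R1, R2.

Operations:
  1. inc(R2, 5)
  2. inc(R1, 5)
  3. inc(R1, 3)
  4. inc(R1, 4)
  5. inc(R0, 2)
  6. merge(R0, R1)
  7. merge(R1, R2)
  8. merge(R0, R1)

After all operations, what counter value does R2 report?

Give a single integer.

Op 1: inc R2 by 5 -> R2=(0,0,5) value=5
Op 2: inc R1 by 5 -> R1=(0,5,0) value=5
Op 3: inc R1 by 3 -> R1=(0,8,0) value=8
Op 4: inc R1 by 4 -> R1=(0,12,0) value=12
Op 5: inc R0 by 2 -> R0=(2,0,0) value=2
Op 6: merge R0<->R1 -> R0=(2,12,0) R1=(2,12,0)
Op 7: merge R1<->R2 -> R1=(2,12,5) R2=(2,12,5)
Op 8: merge R0<->R1 -> R0=(2,12,5) R1=(2,12,5)

Answer: 19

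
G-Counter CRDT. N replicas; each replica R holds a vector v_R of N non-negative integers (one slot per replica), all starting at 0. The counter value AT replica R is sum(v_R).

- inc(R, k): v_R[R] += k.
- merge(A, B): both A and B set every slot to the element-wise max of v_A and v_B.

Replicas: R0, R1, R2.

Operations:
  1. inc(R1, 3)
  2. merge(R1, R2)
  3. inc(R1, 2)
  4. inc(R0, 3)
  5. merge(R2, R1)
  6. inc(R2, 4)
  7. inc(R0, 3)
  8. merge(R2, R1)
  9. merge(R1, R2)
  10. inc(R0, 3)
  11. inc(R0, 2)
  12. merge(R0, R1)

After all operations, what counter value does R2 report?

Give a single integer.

Answer: 9

Derivation:
Op 1: inc R1 by 3 -> R1=(0,3,0) value=3
Op 2: merge R1<->R2 -> R1=(0,3,0) R2=(0,3,0)
Op 3: inc R1 by 2 -> R1=(0,5,0) value=5
Op 4: inc R0 by 3 -> R0=(3,0,0) value=3
Op 5: merge R2<->R1 -> R2=(0,5,0) R1=(0,5,0)
Op 6: inc R2 by 4 -> R2=(0,5,4) value=9
Op 7: inc R0 by 3 -> R0=(6,0,0) value=6
Op 8: merge R2<->R1 -> R2=(0,5,4) R1=(0,5,4)
Op 9: merge R1<->R2 -> R1=(0,5,4) R2=(0,5,4)
Op 10: inc R0 by 3 -> R0=(9,0,0) value=9
Op 11: inc R0 by 2 -> R0=(11,0,0) value=11
Op 12: merge R0<->R1 -> R0=(11,5,4) R1=(11,5,4)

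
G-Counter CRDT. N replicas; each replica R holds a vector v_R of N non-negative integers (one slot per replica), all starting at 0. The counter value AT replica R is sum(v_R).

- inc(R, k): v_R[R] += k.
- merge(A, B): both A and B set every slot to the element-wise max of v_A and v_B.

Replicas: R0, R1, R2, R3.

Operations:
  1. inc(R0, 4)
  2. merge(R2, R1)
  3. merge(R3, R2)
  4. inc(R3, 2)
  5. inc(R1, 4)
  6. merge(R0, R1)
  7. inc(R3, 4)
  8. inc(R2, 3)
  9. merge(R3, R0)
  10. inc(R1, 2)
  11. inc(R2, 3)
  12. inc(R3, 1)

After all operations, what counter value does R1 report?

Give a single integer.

Answer: 10

Derivation:
Op 1: inc R0 by 4 -> R0=(4,0,0,0) value=4
Op 2: merge R2<->R1 -> R2=(0,0,0,0) R1=(0,0,0,0)
Op 3: merge R3<->R2 -> R3=(0,0,0,0) R2=(0,0,0,0)
Op 4: inc R3 by 2 -> R3=(0,0,0,2) value=2
Op 5: inc R1 by 4 -> R1=(0,4,0,0) value=4
Op 6: merge R0<->R1 -> R0=(4,4,0,0) R1=(4,4,0,0)
Op 7: inc R3 by 4 -> R3=(0,0,0,6) value=6
Op 8: inc R2 by 3 -> R2=(0,0,3,0) value=3
Op 9: merge R3<->R0 -> R3=(4,4,0,6) R0=(4,4,0,6)
Op 10: inc R1 by 2 -> R1=(4,6,0,0) value=10
Op 11: inc R2 by 3 -> R2=(0,0,6,0) value=6
Op 12: inc R3 by 1 -> R3=(4,4,0,7) value=15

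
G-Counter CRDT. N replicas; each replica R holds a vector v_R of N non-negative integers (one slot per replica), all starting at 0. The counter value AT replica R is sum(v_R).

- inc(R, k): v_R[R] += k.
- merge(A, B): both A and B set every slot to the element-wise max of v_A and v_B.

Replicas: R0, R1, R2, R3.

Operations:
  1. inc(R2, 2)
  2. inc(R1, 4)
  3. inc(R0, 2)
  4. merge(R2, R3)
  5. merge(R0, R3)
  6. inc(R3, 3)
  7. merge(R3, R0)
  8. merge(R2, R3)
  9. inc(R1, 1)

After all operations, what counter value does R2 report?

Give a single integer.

Answer: 7

Derivation:
Op 1: inc R2 by 2 -> R2=(0,0,2,0) value=2
Op 2: inc R1 by 4 -> R1=(0,4,0,0) value=4
Op 3: inc R0 by 2 -> R0=(2,0,0,0) value=2
Op 4: merge R2<->R3 -> R2=(0,0,2,0) R3=(0,0,2,0)
Op 5: merge R0<->R3 -> R0=(2,0,2,0) R3=(2,0,2,0)
Op 6: inc R3 by 3 -> R3=(2,0,2,3) value=7
Op 7: merge R3<->R0 -> R3=(2,0,2,3) R0=(2,0,2,3)
Op 8: merge R2<->R3 -> R2=(2,0,2,3) R3=(2,0,2,3)
Op 9: inc R1 by 1 -> R1=(0,5,0,0) value=5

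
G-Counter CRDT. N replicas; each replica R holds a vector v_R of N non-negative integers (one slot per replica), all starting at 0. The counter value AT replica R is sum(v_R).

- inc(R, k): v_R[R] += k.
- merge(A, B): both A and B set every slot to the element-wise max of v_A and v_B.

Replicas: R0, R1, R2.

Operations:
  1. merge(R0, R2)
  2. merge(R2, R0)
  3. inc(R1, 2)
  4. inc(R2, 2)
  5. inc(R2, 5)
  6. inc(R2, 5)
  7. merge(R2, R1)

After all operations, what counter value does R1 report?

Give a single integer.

Op 1: merge R0<->R2 -> R0=(0,0,0) R2=(0,0,0)
Op 2: merge R2<->R0 -> R2=(0,0,0) R0=(0,0,0)
Op 3: inc R1 by 2 -> R1=(0,2,0) value=2
Op 4: inc R2 by 2 -> R2=(0,0,2) value=2
Op 5: inc R2 by 5 -> R2=(0,0,7) value=7
Op 6: inc R2 by 5 -> R2=(0,0,12) value=12
Op 7: merge R2<->R1 -> R2=(0,2,12) R1=(0,2,12)

Answer: 14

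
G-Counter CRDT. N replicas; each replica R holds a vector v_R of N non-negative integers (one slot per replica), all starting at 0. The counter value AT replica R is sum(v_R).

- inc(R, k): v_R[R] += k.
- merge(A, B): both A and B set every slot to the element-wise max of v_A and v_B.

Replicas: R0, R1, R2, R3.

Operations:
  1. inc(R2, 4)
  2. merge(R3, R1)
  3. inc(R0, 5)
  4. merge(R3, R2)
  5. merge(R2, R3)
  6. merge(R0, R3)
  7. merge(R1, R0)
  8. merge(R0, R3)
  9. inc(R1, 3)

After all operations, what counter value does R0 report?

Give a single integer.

Answer: 9

Derivation:
Op 1: inc R2 by 4 -> R2=(0,0,4,0) value=4
Op 2: merge R3<->R1 -> R3=(0,0,0,0) R1=(0,0,0,0)
Op 3: inc R0 by 5 -> R0=(5,0,0,0) value=5
Op 4: merge R3<->R2 -> R3=(0,0,4,0) R2=(0,0,4,0)
Op 5: merge R2<->R3 -> R2=(0,0,4,0) R3=(0,0,4,0)
Op 6: merge R0<->R3 -> R0=(5,0,4,0) R3=(5,0,4,0)
Op 7: merge R1<->R0 -> R1=(5,0,4,0) R0=(5,0,4,0)
Op 8: merge R0<->R3 -> R0=(5,0,4,0) R3=(5,0,4,0)
Op 9: inc R1 by 3 -> R1=(5,3,4,0) value=12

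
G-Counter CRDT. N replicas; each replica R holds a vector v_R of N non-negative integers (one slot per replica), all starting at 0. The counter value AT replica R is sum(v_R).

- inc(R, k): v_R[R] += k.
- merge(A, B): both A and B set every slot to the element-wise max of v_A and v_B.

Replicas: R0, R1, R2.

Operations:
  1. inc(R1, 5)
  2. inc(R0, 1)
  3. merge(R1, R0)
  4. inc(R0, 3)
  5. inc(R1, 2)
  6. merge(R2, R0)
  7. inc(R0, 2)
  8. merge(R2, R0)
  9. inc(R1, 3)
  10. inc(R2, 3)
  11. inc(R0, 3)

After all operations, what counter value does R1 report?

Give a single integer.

Op 1: inc R1 by 5 -> R1=(0,5,0) value=5
Op 2: inc R0 by 1 -> R0=(1,0,0) value=1
Op 3: merge R1<->R0 -> R1=(1,5,0) R0=(1,5,0)
Op 4: inc R0 by 3 -> R0=(4,5,0) value=9
Op 5: inc R1 by 2 -> R1=(1,7,0) value=8
Op 6: merge R2<->R0 -> R2=(4,5,0) R0=(4,5,0)
Op 7: inc R0 by 2 -> R0=(6,5,0) value=11
Op 8: merge R2<->R0 -> R2=(6,5,0) R0=(6,5,0)
Op 9: inc R1 by 3 -> R1=(1,10,0) value=11
Op 10: inc R2 by 3 -> R2=(6,5,3) value=14
Op 11: inc R0 by 3 -> R0=(9,5,0) value=14

Answer: 11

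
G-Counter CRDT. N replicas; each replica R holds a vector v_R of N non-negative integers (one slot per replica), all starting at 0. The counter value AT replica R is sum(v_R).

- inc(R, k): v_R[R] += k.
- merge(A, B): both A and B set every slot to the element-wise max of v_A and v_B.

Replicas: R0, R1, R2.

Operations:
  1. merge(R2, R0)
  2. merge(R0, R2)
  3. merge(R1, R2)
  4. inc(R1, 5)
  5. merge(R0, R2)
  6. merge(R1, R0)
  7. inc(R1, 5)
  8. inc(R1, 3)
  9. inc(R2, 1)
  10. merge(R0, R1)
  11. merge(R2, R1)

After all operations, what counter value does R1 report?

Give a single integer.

Answer: 14

Derivation:
Op 1: merge R2<->R0 -> R2=(0,0,0) R0=(0,0,0)
Op 2: merge R0<->R2 -> R0=(0,0,0) R2=(0,0,0)
Op 3: merge R1<->R2 -> R1=(0,0,0) R2=(0,0,0)
Op 4: inc R1 by 5 -> R1=(0,5,0) value=5
Op 5: merge R0<->R2 -> R0=(0,0,0) R2=(0,0,0)
Op 6: merge R1<->R0 -> R1=(0,5,0) R0=(0,5,0)
Op 7: inc R1 by 5 -> R1=(0,10,0) value=10
Op 8: inc R1 by 3 -> R1=(0,13,0) value=13
Op 9: inc R2 by 1 -> R2=(0,0,1) value=1
Op 10: merge R0<->R1 -> R0=(0,13,0) R1=(0,13,0)
Op 11: merge R2<->R1 -> R2=(0,13,1) R1=(0,13,1)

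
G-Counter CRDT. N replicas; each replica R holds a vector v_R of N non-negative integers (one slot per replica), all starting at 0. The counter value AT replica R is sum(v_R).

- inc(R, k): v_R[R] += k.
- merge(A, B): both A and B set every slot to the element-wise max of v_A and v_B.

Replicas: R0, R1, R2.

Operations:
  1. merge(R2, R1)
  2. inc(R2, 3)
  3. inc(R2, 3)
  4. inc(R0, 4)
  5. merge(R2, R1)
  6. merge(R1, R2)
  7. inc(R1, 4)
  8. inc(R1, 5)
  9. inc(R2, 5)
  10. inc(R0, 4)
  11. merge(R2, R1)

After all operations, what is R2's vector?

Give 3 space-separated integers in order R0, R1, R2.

Answer: 0 9 11

Derivation:
Op 1: merge R2<->R1 -> R2=(0,0,0) R1=(0,0,0)
Op 2: inc R2 by 3 -> R2=(0,0,3) value=3
Op 3: inc R2 by 3 -> R2=(0,0,6) value=6
Op 4: inc R0 by 4 -> R0=(4,0,0) value=4
Op 5: merge R2<->R1 -> R2=(0,0,6) R1=(0,0,6)
Op 6: merge R1<->R2 -> R1=(0,0,6) R2=(0,0,6)
Op 7: inc R1 by 4 -> R1=(0,4,6) value=10
Op 8: inc R1 by 5 -> R1=(0,9,6) value=15
Op 9: inc R2 by 5 -> R2=(0,0,11) value=11
Op 10: inc R0 by 4 -> R0=(8,0,0) value=8
Op 11: merge R2<->R1 -> R2=(0,9,11) R1=(0,9,11)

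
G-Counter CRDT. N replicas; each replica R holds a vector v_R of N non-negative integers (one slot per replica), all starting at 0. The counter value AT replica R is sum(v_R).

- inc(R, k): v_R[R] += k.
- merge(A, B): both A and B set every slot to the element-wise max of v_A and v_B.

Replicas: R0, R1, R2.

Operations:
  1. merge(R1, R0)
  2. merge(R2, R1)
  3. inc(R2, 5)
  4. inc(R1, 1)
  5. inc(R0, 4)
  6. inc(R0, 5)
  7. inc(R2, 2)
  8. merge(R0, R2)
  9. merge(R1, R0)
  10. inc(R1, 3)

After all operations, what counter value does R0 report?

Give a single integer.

Answer: 17

Derivation:
Op 1: merge R1<->R0 -> R1=(0,0,0) R0=(0,0,0)
Op 2: merge R2<->R1 -> R2=(0,0,0) R1=(0,0,0)
Op 3: inc R2 by 5 -> R2=(0,0,5) value=5
Op 4: inc R1 by 1 -> R1=(0,1,0) value=1
Op 5: inc R0 by 4 -> R0=(4,0,0) value=4
Op 6: inc R0 by 5 -> R0=(9,0,0) value=9
Op 7: inc R2 by 2 -> R2=(0,0,7) value=7
Op 8: merge R0<->R2 -> R0=(9,0,7) R2=(9,0,7)
Op 9: merge R1<->R0 -> R1=(9,1,7) R0=(9,1,7)
Op 10: inc R1 by 3 -> R1=(9,4,7) value=20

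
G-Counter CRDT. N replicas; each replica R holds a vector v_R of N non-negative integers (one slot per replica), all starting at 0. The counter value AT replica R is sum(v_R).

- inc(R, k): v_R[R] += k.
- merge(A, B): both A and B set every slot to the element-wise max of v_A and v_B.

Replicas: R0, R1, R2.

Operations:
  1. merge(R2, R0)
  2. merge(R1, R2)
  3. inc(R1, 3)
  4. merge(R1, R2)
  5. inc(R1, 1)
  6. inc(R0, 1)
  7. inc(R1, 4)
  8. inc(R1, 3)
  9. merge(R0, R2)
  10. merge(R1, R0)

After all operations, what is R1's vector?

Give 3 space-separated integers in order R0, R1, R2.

Answer: 1 11 0

Derivation:
Op 1: merge R2<->R0 -> R2=(0,0,0) R0=(0,0,0)
Op 2: merge R1<->R2 -> R1=(0,0,0) R2=(0,0,0)
Op 3: inc R1 by 3 -> R1=(0,3,0) value=3
Op 4: merge R1<->R2 -> R1=(0,3,0) R2=(0,3,0)
Op 5: inc R1 by 1 -> R1=(0,4,0) value=4
Op 6: inc R0 by 1 -> R0=(1,0,0) value=1
Op 7: inc R1 by 4 -> R1=(0,8,0) value=8
Op 8: inc R1 by 3 -> R1=(0,11,0) value=11
Op 9: merge R0<->R2 -> R0=(1,3,0) R2=(1,3,0)
Op 10: merge R1<->R0 -> R1=(1,11,0) R0=(1,11,0)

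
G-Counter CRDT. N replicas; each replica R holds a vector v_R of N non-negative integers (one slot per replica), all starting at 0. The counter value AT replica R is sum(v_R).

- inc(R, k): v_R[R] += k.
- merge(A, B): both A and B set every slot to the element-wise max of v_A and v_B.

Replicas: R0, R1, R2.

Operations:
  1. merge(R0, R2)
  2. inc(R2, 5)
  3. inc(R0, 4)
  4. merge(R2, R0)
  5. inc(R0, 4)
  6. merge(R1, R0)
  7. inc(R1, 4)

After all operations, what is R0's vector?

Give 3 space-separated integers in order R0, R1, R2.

Op 1: merge R0<->R2 -> R0=(0,0,0) R2=(0,0,0)
Op 2: inc R2 by 5 -> R2=(0,0,5) value=5
Op 3: inc R0 by 4 -> R0=(4,0,0) value=4
Op 4: merge R2<->R0 -> R2=(4,0,5) R0=(4,0,5)
Op 5: inc R0 by 4 -> R0=(8,0,5) value=13
Op 6: merge R1<->R0 -> R1=(8,0,5) R0=(8,0,5)
Op 7: inc R1 by 4 -> R1=(8,4,5) value=17

Answer: 8 0 5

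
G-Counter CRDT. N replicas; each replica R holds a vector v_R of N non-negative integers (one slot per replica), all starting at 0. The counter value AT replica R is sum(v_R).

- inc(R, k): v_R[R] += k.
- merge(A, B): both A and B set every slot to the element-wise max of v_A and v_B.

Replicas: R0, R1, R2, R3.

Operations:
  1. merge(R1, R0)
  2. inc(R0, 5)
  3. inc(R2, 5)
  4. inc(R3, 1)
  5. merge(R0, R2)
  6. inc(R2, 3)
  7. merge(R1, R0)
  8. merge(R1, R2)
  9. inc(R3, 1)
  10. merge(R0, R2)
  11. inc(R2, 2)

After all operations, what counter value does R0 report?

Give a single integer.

Answer: 13

Derivation:
Op 1: merge R1<->R0 -> R1=(0,0,0,0) R0=(0,0,0,0)
Op 2: inc R0 by 5 -> R0=(5,0,0,0) value=5
Op 3: inc R2 by 5 -> R2=(0,0,5,0) value=5
Op 4: inc R3 by 1 -> R3=(0,0,0,1) value=1
Op 5: merge R0<->R2 -> R0=(5,0,5,0) R2=(5,0,5,0)
Op 6: inc R2 by 3 -> R2=(5,0,8,0) value=13
Op 7: merge R1<->R0 -> R1=(5,0,5,0) R0=(5,0,5,0)
Op 8: merge R1<->R2 -> R1=(5,0,8,0) R2=(5,0,8,0)
Op 9: inc R3 by 1 -> R3=(0,0,0,2) value=2
Op 10: merge R0<->R2 -> R0=(5,0,8,0) R2=(5,0,8,0)
Op 11: inc R2 by 2 -> R2=(5,0,10,0) value=15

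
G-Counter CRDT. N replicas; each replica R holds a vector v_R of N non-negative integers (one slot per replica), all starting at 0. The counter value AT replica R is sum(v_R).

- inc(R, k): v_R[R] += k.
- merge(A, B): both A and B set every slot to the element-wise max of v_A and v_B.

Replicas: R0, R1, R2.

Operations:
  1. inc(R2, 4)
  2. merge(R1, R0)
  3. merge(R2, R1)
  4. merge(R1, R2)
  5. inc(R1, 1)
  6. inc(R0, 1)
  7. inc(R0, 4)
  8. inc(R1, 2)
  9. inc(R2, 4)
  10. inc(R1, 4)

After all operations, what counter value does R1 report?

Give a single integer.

Op 1: inc R2 by 4 -> R2=(0,0,4) value=4
Op 2: merge R1<->R0 -> R1=(0,0,0) R0=(0,0,0)
Op 3: merge R2<->R1 -> R2=(0,0,4) R1=(0,0,4)
Op 4: merge R1<->R2 -> R1=(0,0,4) R2=(0,0,4)
Op 5: inc R1 by 1 -> R1=(0,1,4) value=5
Op 6: inc R0 by 1 -> R0=(1,0,0) value=1
Op 7: inc R0 by 4 -> R0=(5,0,0) value=5
Op 8: inc R1 by 2 -> R1=(0,3,4) value=7
Op 9: inc R2 by 4 -> R2=(0,0,8) value=8
Op 10: inc R1 by 4 -> R1=(0,7,4) value=11

Answer: 11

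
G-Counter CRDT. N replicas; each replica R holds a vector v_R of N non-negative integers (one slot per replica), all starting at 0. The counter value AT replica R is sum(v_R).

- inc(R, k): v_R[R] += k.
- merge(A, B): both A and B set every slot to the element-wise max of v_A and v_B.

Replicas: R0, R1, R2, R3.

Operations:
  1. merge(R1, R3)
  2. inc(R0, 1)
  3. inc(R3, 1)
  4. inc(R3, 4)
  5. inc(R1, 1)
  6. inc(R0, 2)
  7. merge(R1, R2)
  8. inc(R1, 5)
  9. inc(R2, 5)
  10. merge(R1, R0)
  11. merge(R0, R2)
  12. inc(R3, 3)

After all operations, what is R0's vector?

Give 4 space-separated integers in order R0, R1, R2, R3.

Answer: 3 6 5 0

Derivation:
Op 1: merge R1<->R3 -> R1=(0,0,0,0) R3=(0,0,0,0)
Op 2: inc R0 by 1 -> R0=(1,0,0,0) value=1
Op 3: inc R3 by 1 -> R3=(0,0,0,1) value=1
Op 4: inc R3 by 4 -> R3=(0,0,0,5) value=5
Op 5: inc R1 by 1 -> R1=(0,1,0,0) value=1
Op 6: inc R0 by 2 -> R0=(3,0,0,0) value=3
Op 7: merge R1<->R2 -> R1=(0,1,0,0) R2=(0,1,0,0)
Op 8: inc R1 by 5 -> R1=(0,6,0,0) value=6
Op 9: inc R2 by 5 -> R2=(0,1,5,0) value=6
Op 10: merge R1<->R0 -> R1=(3,6,0,0) R0=(3,6,0,0)
Op 11: merge R0<->R2 -> R0=(3,6,5,0) R2=(3,6,5,0)
Op 12: inc R3 by 3 -> R3=(0,0,0,8) value=8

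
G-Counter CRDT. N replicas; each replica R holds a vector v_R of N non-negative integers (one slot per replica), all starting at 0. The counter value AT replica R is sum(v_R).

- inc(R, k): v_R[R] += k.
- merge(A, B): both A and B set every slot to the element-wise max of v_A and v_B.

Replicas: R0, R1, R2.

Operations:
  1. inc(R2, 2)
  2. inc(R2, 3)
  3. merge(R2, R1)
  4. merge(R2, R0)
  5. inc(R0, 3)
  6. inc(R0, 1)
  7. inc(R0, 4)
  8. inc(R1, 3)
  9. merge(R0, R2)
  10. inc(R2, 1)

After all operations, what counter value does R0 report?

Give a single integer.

Op 1: inc R2 by 2 -> R2=(0,0,2) value=2
Op 2: inc R2 by 3 -> R2=(0,0,5) value=5
Op 3: merge R2<->R1 -> R2=(0,0,5) R1=(0,0,5)
Op 4: merge R2<->R0 -> R2=(0,0,5) R0=(0,0,5)
Op 5: inc R0 by 3 -> R0=(3,0,5) value=8
Op 6: inc R0 by 1 -> R0=(4,0,5) value=9
Op 7: inc R0 by 4 -> R0=(8,0,5) value=13
Op 8: inc R1 by 3 -> R1=(0,3,5) value=8
Op 9: merge R0<->R2 -> R0=(8,0,5) R2=(8,0,5)
Op 10: inc R2 by 1 -> R2=(8,0,6) value=14

Answer: 13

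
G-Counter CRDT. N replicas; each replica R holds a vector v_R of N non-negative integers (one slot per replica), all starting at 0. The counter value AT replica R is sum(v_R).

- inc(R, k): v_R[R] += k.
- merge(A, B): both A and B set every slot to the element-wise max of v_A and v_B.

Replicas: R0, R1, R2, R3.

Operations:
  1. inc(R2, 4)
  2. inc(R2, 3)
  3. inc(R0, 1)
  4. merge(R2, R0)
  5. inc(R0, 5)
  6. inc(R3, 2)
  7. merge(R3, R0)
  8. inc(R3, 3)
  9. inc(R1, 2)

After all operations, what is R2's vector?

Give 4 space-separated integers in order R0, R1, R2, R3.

Answer: 1 0 7 0

Derivation:
Op 1: inc R2 by 4 -> R2=(0,0,4,0) value=4
Op 2: inc R2 by 3 -> R2=(0,0,7,0) value=7
Op 3: inc R0 by 1 -> R0=(1,0,0,0) value=1
Op 4: merge R2<->R0 -> R2=(1,0,7,0) R0=(1,0,7,0)
Op 5: inc R0 by 5 -> R0=(6,0,7,0) value=13
Op 6: inc R3 by 2 -> R3=(0,0,0,2) value=2
Op 7: merge R3<->R0 -> R3=(6,0,7,2) R0=(6,0,7,2)
Op 8: inc R3 by 3 -> R3=(6,0,7,5) value=18
Op 9: inc R1 by 2 -> R1=(0,2,0,0) value=2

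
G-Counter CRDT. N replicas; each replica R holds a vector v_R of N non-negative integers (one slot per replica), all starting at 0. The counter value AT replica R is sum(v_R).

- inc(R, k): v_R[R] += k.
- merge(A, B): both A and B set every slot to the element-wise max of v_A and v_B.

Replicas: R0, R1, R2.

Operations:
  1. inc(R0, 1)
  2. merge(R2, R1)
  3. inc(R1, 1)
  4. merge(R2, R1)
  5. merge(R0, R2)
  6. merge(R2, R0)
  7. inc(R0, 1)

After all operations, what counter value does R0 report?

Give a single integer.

Answer: 3

Derivation:
Op 1: inc R0 by 1 -> R0=(1,0,0) value=1
Op 2: merge R2<->R1 -> R2=(0,0,0) R1=(0,0,0)
Op 3: inc R1 by 1 -> R1=(0,1,0) value=1
Op 4: merge R2<->R1 -> R2=(0,1,0) R1=(0,1,0)
Op 5: merge R0<->R2 -> R0=(1,1,0) R2=(1,1,0)
Op 6: merge R2<->R0 -> R2=(1,1,0) R0=(1,1,0)
Op 7: inc R0 by 1 -> R0=(2,1,0) value=3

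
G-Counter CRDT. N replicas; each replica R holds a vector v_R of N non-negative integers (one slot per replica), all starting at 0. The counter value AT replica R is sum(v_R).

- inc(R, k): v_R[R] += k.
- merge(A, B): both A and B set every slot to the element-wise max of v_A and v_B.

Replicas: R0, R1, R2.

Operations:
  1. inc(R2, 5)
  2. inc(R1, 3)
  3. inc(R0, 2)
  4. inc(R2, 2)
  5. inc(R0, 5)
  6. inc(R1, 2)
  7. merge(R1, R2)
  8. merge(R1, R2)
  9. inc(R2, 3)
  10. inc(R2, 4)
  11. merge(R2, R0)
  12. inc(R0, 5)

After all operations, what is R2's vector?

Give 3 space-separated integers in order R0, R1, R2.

Op 1: inc R2 by 5 -> R2=(0,0,5) value=5
Op 2: inc R1 by 3 -> R1=(0,3,0) value=3
Op 3: inc R0 by 2 -> R0=(2,0,0) value=2
Op 4: inc R2 by 2 -> R2=(0,0,7) value=7
Op 5: inc R0 by 5 -> R0=(7,0,0) value=7
Op 6: inc R1 by 2 -> R1=(0,5,0) value=5
Op 7: merge R1<->R2 -> R1=(0,5,7) R2=(0,5,7)
Op 8: merge R1<->R2 -> R1=(0,5,7) R2=(0,5,7)
Op 9: inc R2 by 3 -> R2=(0,5,10) value=15
Op 10: inc R2 by 4 -> R2=(0,5,14) value=19
Op 11: merge R2<->R0 -> R2=(7,5,14) R0=(7,5,14)
Op 12: inc R0 by 5 -> R0=(12,5,14) value=31

Answer: 7 5 14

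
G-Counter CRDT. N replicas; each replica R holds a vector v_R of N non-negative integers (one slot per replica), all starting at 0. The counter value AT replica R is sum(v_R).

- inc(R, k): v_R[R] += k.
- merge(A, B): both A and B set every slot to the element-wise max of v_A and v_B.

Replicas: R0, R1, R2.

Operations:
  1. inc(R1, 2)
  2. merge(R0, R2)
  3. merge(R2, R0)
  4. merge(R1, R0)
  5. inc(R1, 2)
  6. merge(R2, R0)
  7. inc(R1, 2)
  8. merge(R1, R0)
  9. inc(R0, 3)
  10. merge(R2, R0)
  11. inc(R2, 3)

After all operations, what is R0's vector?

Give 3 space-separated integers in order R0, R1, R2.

Answer: 3 6 0

Derivation:
Op 1: inc R1 by 2 -> R1=(0,2,0) value=2
Op 2: merge R0<->R2 -> R0=(0,0,0) R2=(0,0,0)
Op 3: merge R2<->R0 -> R2=(0,0,0) R0=(0,0,0)
Op 4: merge R1<->R0 -> R1=(0,2,0) R0=(0,2,0)
Op 5: inc R1 by 2 -> R1=(0,4,0) value=4
Op 6: merge R2<->R0 -> R2=(0,2,0) R0=(0,2,0)
Op 7: inc R1 by 2 -> R1=(0,6,0) value=6
Op 8: merge R1<->R0 -> R1=(0,6,0) R0=(0,6,0)
Op 9: inc R0 by 3 -> R0=(3,6,0) value=9
Op 10: merge R2<->R0 -> R2=(3,6,0) R0=(3,6,0)
Op 11: inc R2 by 3 -> R2=(3,6,3) value=12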